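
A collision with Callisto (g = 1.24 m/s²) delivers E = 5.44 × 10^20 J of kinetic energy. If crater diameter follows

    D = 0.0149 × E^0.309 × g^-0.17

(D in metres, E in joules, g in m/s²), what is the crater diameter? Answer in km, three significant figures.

E^0.309 = (5.44 × 10^20)^0.309 = 2.554 × 10^6
g^-0.17 = 1.24^-0.17 = 0.9641
D = 0.0149 × 2.554 × 10^6 × 0.9641 = 36688 m
   = 36.69 km

D ≈ 36.7 km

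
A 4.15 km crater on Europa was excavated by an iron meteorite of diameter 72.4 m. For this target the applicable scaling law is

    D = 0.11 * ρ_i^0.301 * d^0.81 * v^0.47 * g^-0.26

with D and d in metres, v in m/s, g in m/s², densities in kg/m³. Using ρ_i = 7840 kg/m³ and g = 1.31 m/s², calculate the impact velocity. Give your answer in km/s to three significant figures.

v ≈ 12.7 km/s

Rearranging for v: v = [D / (0.11 · 7840^0.301 · 72.4^0.81 · 1.31^-0.26)]^(1/0.47).
D = 4150 m.
7840^0.301 = 14.87
72.4^0.81 = 32.09
1.31^-0.26 = 0.9322
Denominator = 0.11 × 14.87 × 32.09 × 0.9322 = 48.93
D / 48.93 = 4150 / 48.93 = 84.82
v = 84.82^(1/0.47) = 84.82^2.1277 = 12684 m/s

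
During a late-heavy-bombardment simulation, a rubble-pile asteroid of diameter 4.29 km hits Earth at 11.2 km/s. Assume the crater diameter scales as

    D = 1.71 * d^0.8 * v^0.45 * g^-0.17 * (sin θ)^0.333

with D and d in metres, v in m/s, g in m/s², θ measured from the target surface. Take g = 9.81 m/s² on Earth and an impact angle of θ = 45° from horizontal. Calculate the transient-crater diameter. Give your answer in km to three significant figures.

In SI units: d = 4290 m, v = 11200 m/s.
d^0.8 = 4290^0.8 = 805.3
v^0.45 = 11200^0.45 = 66.40
g^-0.17 = 9.81^-0.17 = 0.6783
(sin 45°)^0.333 = 0.7071^0.333 = 0.8910
D = 1.71 × 805.3 × 66.40 × 0.6783 × 0.8910 = 55261 m
   = 55.26 km

D ≈ 55.3 km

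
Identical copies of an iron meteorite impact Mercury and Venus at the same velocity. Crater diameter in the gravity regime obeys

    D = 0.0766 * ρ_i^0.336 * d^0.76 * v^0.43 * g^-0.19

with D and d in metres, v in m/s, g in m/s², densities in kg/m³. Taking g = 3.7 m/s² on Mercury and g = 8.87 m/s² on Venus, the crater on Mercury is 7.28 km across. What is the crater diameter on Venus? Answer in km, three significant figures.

D ≈ 6.17 km

All impactor-dependent factors cancel in the ratio, leaving D_Venus/D_Mercury = (g_Venus/g_Mercury)^-0.19.
(8.87/3.7)^-0.19 = 2.397^-0.19 = 0.8470
D_Venus = 0.8470 × 7.28 km = 6.17 km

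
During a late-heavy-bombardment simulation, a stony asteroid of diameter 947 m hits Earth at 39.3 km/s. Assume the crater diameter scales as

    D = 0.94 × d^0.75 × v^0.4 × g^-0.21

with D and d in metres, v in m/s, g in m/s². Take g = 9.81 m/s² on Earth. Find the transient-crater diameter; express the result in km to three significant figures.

In SI units: v = 39300 m/s.
d^0.75 = 947^0.75 = 170.7
v^0.4 = 39300^0.4 = 68.83
g^-0.21 = 9.81^-0.21 = 0.6191
D = 0.94 × 170.7 × 68.83 × 0.6191 = 6838 m
   = 6.838 km

D ≈ 6.84 km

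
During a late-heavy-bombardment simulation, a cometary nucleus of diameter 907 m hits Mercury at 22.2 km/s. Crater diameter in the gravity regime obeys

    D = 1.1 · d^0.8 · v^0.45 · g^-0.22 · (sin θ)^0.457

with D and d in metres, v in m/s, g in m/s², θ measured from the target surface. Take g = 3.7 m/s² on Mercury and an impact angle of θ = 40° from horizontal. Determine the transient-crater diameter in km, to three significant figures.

D ≈ 14.1 km

In SI units: v = 22200 m/s.
d^0.8 = 907^0.8 = 232.3
v^0.45 = 22200^0.45 = 90.34
g^-0.22 = 3.7^-0.22 = 0.7499
(sin 40°)^0.457 = 0.6428^0.457 = 0.8171
D = 1.1 × 232.3 × 90.34 × 0.7499 × 0.8171 = 14145 m
   = 14.14 km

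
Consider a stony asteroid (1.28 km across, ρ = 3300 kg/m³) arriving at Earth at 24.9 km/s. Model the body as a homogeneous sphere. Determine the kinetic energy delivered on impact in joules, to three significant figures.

d = 1280 m; v = 24900 m/s.
Mass m = (π/6) ρ d³ = (π/6) × 3300 × (1280)³ = 3.624 × 10^12 kg
E = ½ m v² = 0.5 × 3.624 × 10^12 × (24900)² = 1.123 × 10^21 J

E ≈ 1.12 × 10^21 J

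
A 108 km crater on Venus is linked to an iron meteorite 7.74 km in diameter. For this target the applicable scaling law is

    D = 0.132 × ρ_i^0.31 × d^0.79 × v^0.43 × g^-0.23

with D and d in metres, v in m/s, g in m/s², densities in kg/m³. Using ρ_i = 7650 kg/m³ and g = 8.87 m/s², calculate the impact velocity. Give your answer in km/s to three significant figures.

v ≈ 20.6 km/s

Rearranging for v: v = [D / (0.132 · 7650^0.31 · 7740^0.79 · 8.87^-0.23)]^(1/0.43).
D = 108000 m.
7650^0.31 = 15.99
7740^0.79 = 1181
8.87^-0.23 = 0.6053
Denominator = 0.132 × 15.99 × 1181 × 0.6053 = 1509
D / 1509 = 108000 / 1509 = 71.57
v = 71.57^(1/0.43) = 71.57^2.3256 = 20576 m/s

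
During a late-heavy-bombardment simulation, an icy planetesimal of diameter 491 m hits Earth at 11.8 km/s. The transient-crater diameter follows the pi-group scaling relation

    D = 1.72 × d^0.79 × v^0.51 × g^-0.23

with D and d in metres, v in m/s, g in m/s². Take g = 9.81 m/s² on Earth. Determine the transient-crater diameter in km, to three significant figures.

In SI units: v = 11800 m/s.
d^0.79 = 491^0.79 = 133.6
v^0.51 = 11800^0.51 = 119.3
g^-0.23 = 9.81^-0.23 = 0.5914
D = 1.72 × 133.6 × 119.3 × 0.5914 = 16213 m
   = 16.21 km

D ≈ 16.2 km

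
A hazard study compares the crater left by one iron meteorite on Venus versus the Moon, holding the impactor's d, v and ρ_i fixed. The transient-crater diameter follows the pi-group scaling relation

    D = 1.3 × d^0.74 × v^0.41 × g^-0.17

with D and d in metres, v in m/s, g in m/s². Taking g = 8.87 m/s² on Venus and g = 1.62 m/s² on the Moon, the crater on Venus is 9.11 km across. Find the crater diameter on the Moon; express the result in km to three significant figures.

All impactor-dependent factors cancel in the ratio, leaving D_Moon/D_Venus = (g_Moon/g_Venus)^-0.17.
(1.62/8.87)^-0.17 = 0.1826^-0.17 = 1.335
D_Moon = 1.335 × 9.11 km = 12.2 km

D ≈ 12.2 km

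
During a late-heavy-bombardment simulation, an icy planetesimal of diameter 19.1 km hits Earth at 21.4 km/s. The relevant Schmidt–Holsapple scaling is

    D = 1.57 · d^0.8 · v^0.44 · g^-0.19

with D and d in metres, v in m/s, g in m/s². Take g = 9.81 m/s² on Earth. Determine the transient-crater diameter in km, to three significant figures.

D ≈ 218 km

In SI units: d = 19100 m, v = 21400 m/s.
d^0.8 = 19100^0.8 = 2660
v^0.44 = 21400^0.44 = 80.42
g^-0.19 = 9.81^-0.19 = 0.6480
D = 1.57 × 2660 × 80.42 × 0.6480 = 2.176 × 10^5 m
   = 217.6 km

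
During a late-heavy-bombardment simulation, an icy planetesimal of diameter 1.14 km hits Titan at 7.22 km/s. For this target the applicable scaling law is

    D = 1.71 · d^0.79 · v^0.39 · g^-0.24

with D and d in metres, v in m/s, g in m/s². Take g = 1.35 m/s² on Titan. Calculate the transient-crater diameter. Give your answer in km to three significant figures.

In SI units: d = 1140 m, v = 7220 m/s.
d^0.79 = 1140^0.79 = 260.0
v^0.39 = 7220^0.39 = 31.98
g^-0.24 = 1.35^-0.24 = 0.9305
D = 1.71 × 260.0 × 31.98 × 0.9305 = 13230 m
   = 13.23 km

D ≈ 13.2 km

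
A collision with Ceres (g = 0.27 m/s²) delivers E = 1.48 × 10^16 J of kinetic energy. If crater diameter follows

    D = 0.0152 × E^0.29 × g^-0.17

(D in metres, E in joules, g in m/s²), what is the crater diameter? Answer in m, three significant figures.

D ≈ 929 m

E^0.29 = (1.48 × 10^16)^0.29 = 4.891 × 10^4
g^-0.17 = 0.27^-0.17 = 1.249
D = 0.0152 × 4.891 × 10^4 × 1.249 = 928.5 m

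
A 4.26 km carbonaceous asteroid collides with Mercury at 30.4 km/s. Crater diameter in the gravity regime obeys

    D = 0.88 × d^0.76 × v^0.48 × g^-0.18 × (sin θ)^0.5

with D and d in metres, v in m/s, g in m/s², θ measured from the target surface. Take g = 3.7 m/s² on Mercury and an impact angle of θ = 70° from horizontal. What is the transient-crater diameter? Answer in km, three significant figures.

In SI units: d = 4260 m, v = 30400 m/s.
d^0.76 = 4260^0.76 = 573.3
v^0.48 = 30400^0.48 = 141.8
g^-0.18 = 3.7^-0.18 = 0.7902
(sin 70°)^0.5 = 0.9397^0.5 = 0.9694
D = 0.88 × 573.3 × 141.8 × 0.7902 × 0.9694 = 54800 m
   = 54.80 km

D ≈ 54.8 km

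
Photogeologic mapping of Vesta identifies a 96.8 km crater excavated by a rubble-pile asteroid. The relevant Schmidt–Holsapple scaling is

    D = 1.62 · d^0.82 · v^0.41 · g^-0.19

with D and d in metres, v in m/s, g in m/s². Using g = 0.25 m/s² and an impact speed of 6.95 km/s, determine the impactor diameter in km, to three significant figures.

Rearranging for d: d = [D / (1.62 · 6950^0.41 · 0.25^-0.19)]^(1/0.82).
D = 96800 m.
6950^0.41 = 37.60
0.25^-0.19 = 1.301
Denominator = 1.62 × 37.60 × 1.301 = 79.25
D / 79.25 = 96800 / 79.25 = 1221
d = 1221^(1/0.82) = 1221^1.2195 = 5811 m

d ≈ 5.81 km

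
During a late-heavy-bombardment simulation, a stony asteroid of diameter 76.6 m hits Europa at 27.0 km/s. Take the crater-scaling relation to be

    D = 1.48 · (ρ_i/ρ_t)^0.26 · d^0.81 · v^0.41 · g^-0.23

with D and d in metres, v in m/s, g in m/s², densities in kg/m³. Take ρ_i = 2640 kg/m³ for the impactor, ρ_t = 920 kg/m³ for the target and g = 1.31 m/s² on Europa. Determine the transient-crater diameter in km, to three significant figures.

In SI units: v = 27000 m/s.
(ρ_i/ρ_t)^0.26 = (2640/920)^0.26 = 1.315
d^0.81 = 76.6^0.81 = 33.59
v^0.41 = 27000^0.41 = 65.59
g^-0.23 = 1.31^-0.23 = 0.9398
D = 1.48 × 1.315 × 33.59 × 65.59 × 0.9398 = 4030 m
   = 4.030 km

D ≈ 4.03 km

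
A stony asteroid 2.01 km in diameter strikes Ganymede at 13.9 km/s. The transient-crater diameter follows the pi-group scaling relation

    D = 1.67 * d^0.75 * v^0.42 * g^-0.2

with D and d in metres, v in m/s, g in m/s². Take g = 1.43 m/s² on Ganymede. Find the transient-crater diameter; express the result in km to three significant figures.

In SI units: d = 2010 m, v = 13900 m/s.
d^0.75 = 2010^0.75 = 300.2
v^0.42 = 13900^0.42 = 54.96
g^-0.2 = 1.43^-0.2 = 0.9310
D = 1.67 × 300.2 × 54.96 × 0.9310 = 25652 m
   = 25.65 km

D ≈ 25.7 km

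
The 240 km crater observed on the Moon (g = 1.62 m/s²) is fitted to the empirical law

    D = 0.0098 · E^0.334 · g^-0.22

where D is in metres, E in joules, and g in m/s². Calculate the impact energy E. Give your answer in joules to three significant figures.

Rearranging: E = [D / (0.0098 · g^-0.22)]^(1/0.334).
D = 240000 m.
g^-0.22 = 1.62^-0.22 = 0.8993
D / (0.0098 × 0.8993) = 240000 / (8.813 × 10^-3) = 2.723 × 10^7
E = (2.723 × 10^7)^2.994 = 1.822 × 10^22 J

E ≈ 1.82 × 10^22 J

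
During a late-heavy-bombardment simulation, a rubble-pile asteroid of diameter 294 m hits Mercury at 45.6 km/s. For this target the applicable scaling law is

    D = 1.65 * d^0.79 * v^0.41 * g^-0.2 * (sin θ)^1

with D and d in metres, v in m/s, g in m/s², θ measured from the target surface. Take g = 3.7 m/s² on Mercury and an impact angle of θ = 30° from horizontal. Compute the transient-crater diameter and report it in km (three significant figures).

D ≈ 4.60 km

In SI units: v = 45600 m/s.
d^0.79 = 294^0.79 = 89.12
v^0.41 = 45600^0.41 = 81.32
g^-0.2 = 3.7^-0.2 = 0.7698
(sin 30°)^1 = 0.5000^1 = 0.5000
D = 1.65 × 89.12 × 81.32 × 0.7698 × 0.5000 = 4603 m
   = 4.603 km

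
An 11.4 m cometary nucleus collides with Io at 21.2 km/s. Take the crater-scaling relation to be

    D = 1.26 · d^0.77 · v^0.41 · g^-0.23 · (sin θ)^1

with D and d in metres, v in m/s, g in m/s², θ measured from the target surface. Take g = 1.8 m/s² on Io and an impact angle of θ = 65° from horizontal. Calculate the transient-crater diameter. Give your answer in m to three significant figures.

D ≈ 386 m

In SI units: v = 21200 m/s.
d^0.77 = 11.4^0.77 = 6.514
v^0.41 = 21200^0.41 = 59.40
g^-0.23 = 1.8^-0.23 = 0.8735
(sin 65°)^1 = 0.9063^1 = 0.9063
D = 1.26 × 6.514 × 59.40 × 0.8735 × 0.9063 = 386.0 m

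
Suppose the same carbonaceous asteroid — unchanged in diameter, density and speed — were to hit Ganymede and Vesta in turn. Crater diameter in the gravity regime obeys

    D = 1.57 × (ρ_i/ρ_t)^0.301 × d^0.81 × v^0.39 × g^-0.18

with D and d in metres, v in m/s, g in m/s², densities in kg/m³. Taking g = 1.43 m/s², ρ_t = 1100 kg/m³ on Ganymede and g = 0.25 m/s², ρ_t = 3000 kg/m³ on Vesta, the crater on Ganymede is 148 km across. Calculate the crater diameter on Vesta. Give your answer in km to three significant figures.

D ≈ 150 km

The impactor-only factors (d, v, ρ_i) cancel in the ratio, leaving D_Vesta/D_Ganymede = (g_Vesta/g_Ganymede)^-0.18 · (ρ_t,Ganymede/ρ_t,Vesta)^0.301.
(0.25/1.43)^-0.18 = 0.1748^-0.18 = 1.369
(1100/3000)^0.301 = 0.3667^0.301 = 0.7394
Ratio = 1.369 × 0.7394 = 1.012
D_Vesta = 1.012 × 148 km = 150 km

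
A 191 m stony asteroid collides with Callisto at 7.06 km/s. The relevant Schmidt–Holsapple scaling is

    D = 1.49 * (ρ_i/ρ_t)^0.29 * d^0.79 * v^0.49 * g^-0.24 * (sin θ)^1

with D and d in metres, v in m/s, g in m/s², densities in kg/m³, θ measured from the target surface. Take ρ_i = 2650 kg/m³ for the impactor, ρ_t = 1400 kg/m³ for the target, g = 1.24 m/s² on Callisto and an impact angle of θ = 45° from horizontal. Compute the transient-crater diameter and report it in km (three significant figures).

In SI units: v = 7060 m/s.
(ρ_i/ρ_t)^0.29 = (2650/1400)^0.29 = 1.203
d^0.79 = 191^0.79 = 63.39
v^0.49 = 7060^0.49 = 76.90
g^-0.24 = 1.24^-0.24 = 0.9497
(sin 45°)^1 = 0.7071^1 = 0.7071
D = 1.49 × 1.203 × 63.39 × 76.90 × 0.9497 × 0.7071 = 5868 m
   = 5.868 km

D ≈ 5.87 km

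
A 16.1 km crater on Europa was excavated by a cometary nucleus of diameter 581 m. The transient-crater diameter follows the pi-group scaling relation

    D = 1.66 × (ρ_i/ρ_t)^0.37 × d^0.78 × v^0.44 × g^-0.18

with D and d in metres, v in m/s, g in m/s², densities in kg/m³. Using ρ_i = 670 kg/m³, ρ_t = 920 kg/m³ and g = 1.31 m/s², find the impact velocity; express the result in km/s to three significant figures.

Rearranging for v: v = [D / (1.66 · (670/920)^0.37 · 581^0.78 · 1.31^-0.18)]^(1/0.44).
D = 16100 m.
(670/920)^0.37 = 0.8893
581^0.78 = 143.2
1.31^-0.18 = 0.9526
Denominator = 1.66 × 0.8893 × 143.2 × 0.9526 = 201.4
D / 201.4 = 16100 / 201.4 = 79.94
v = 79.94^(1/0.44) = 79.94^2.2727 = 21106 m/s

v ≈ 21.1 km/s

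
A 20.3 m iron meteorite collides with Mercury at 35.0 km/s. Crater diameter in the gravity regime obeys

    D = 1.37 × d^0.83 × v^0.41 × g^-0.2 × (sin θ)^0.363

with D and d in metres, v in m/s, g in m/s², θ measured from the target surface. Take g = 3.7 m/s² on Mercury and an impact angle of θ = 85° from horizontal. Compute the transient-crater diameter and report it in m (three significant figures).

D ≈ 935 m

In SI units: v = 35000 m/s.
d^0.83 = 20.3^0.83 = 12.17
v^0.41 = 35000^0.41 = 72.96
g^-0.2 = 3.7^-0.2 = 0.7698
(sin 85°)^0.363 = 0.9962^0.363 = 0.9986
D = 1.37 × 12.17 × 72.96 × 0.7698 × 0.9986 = 935.1 m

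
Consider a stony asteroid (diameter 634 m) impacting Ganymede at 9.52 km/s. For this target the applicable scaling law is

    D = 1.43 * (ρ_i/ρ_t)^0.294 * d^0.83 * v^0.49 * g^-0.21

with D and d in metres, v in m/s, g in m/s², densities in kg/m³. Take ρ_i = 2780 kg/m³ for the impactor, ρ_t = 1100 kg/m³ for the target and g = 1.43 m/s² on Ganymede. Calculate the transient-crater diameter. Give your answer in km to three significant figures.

In SI units: v = 9520 m/s.
(ρ_i/ρ_t)^0.294 = (2780/1100)^0.294 = 1.313
d^0.83 = 634^0.83 = 211.7
v^0.49 = 9520^0.49 = 89.03
g^-0.21 = 1.43^-0.21 = 0.9276
D = 1.43 × 1.313 × 211.7 × 89.03 × 0.9276 = 32826 m
   = 32.83 km

D ≈ 32.8 km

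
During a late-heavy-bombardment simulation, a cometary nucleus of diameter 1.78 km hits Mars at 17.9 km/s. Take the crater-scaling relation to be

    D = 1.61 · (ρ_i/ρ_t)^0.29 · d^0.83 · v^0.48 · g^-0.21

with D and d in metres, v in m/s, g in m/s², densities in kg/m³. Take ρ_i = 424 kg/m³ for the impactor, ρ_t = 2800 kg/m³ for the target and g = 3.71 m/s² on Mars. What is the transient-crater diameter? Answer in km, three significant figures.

In SI units: d = 1780 m, v = 17900 m/s.
(ρ_i/ρ_t)^0.29 = (424/2800)^0.29 = 0.5784
d^0.83 = 1780^0.83 = 498.7
v^0.48 = 17900^0.48 = 110.0
g^-0.21 = 3.71^-0.21 = 0.7593
D = 1.61 × 0.5784 × 498.7 × 110.0 × 0.7593 = 38788 m
   = 38.79 km

D ≈ 38.8 km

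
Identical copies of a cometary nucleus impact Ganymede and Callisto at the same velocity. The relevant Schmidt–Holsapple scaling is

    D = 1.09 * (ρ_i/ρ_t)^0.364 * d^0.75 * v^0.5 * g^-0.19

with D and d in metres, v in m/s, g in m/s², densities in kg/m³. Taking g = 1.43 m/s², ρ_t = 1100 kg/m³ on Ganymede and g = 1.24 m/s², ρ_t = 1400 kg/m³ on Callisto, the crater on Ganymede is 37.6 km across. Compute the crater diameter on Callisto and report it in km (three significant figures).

The impactor-only factors (d, v, ρ_i) cancel in the ratio, leaving D_Callisto/D_Ganymede = (g_Callisto/g_Ganymede)^-0.19 · (ρ_t,Ganymede/ρ_t,Callisto)^0.364.
(1.24/1.43)^-0.19 = 0.8671^-0.19 = 1.027
(1100/1400)^0.364 = 0.7857^0.364 = 0.9160
Ratio = 1.027 × 0.9160 = 0.9407
D_Callisto = 0.9407 × 37.6 km = 35.4 km

D ≈ 35.4 km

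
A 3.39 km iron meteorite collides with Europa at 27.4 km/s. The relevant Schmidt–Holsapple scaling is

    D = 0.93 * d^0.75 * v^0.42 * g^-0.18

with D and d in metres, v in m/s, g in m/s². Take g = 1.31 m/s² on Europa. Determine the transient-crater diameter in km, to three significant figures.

D ≈ 28.8 km

In SI units: d = 3390 m, v = 27400 m/s.
d^0.75 = 3390^0.75 = 444.3
v^0.42 = 27400^0.42 = 73.09
g^-0.18 = 1.31^-0.18 = 0.9526
D = 0.93 × 444.3 × 73.09 × 0.9526 = 28769 m
   = 28.77 km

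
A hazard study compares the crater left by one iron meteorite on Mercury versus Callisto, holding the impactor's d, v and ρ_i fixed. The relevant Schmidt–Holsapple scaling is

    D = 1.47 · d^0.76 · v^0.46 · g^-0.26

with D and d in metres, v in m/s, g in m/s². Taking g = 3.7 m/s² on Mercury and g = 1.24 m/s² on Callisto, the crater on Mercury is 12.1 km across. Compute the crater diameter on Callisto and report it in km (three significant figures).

D ≈ 16.1 km

All impactor-dependent factors cancel in the ratio, leaving D_Callisto/D_Mercury = (g_Callisto/g_Mercury)^-0.26.
(1.24/3.7)^-0.26 = 0.3351^-0.26 = 1.329
D_Callisto = 1.329 × 12.1 km = 16.1 km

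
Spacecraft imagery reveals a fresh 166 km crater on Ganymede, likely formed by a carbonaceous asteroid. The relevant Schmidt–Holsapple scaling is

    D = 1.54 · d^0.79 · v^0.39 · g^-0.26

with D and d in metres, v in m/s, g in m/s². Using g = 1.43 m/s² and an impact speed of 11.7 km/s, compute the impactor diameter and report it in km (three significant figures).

d ≈ 25.9 km

Rearranging for d: d = [D / (1.54 · 11700^0.39 · 1.43^-0.26)]^(1/0.79).
D = 166000 m.
11700^0.39 = 38.60
1.43^-0.26 = 0.9112
Denominator = 1.54 × 38.60 × 0.9112 = 54.17
D / 54.17 = 166000 / 54.17 = 3064
d = 3064^(1/0.79) = 3064^1.2658 = 25879 m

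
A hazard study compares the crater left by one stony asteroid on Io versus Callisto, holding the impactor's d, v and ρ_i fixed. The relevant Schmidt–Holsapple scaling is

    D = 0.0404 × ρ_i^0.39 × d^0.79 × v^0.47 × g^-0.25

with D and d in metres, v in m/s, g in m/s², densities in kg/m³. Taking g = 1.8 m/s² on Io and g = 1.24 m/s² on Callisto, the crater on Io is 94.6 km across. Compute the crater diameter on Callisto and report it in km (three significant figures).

All impactor-dependent factors cancel in the ratio, leaving D_Callisto/D_Io = (g_Callisto/g_Io)^-0.25.
(1.24/1.8)^-0.25 = 0.6889^-0.25 = 1.098
D_Callisto = 1.098 × 94.6 km = 104 km

D ≈ 104 km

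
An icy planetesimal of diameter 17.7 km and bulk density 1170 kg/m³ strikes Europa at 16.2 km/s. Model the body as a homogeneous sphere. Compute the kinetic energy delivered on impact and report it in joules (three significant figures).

d = 17700 m; v = 16200 m/s.
Mass m = (π/6) ρ d³ = (π/6) × 1170 × (17700)³ = 3.397 × 10^15 kg
E = ½ m v² = 0.5 × 3.397 × 10^15 × (16200)² = 4.458 × 10^23 J

E ≈ 4.46 × 10^23 J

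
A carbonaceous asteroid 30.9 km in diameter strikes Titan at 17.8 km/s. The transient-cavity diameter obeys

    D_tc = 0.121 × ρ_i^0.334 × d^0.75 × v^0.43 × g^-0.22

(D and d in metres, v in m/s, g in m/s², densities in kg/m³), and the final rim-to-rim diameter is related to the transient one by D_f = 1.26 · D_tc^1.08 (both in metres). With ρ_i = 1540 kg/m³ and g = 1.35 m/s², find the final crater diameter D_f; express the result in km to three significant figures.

In SI: d = 30900 m, v = 17800 m/s.
ρ_i^0.334 = 1540^0.334 = 11.60
d^0.75 = 30900^0.75 = 2331
v^0.43 = 17800^0.43 = 67.25
g^-0.22 = 1.35^-0.22 = 0.9361
D_tc = 0.121 × 11.60 × 2331 × 67.25 × 0.9361 = 2.060 × 10^5 m
D_f = 1.26 × (2.060 × 10^5)^1.08 = 6.908 × 10^5 m
     = 690.8 km

D_f ≈ 691 km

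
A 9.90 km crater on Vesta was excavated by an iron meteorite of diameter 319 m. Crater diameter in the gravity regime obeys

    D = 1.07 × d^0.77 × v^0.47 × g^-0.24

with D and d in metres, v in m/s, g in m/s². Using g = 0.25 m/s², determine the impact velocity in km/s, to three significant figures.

Rearranging for v: v = [D / (1.07 · 319^0.77 · 0.25^-0.24)]^(1/0.47).
D = 9900 m.
319^0.77 = 84.71
0.25^-0.24 = 1.395
Denominator = 1.07 × 84.71 × 1.395 = 126.4
D / 126.4 = 9900 / 126.4 = 78.32
v = 78.32^(1/0.47) = 78.32^2.1277 = 10705 m/s

v ≈ 10.7 km/s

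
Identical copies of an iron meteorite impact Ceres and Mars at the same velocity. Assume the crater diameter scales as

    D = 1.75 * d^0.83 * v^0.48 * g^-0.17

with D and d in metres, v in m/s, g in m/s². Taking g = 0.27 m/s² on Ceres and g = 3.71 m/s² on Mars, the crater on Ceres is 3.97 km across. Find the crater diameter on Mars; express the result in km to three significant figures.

All impactor-dependent factors cancel in the ratio, leaving D_Mars/D_Ceres = (g_Mars/g_Ceres)^-0.17.
(3.71/0.27)^-0.17 = 13.74^-0.17 = 0.6405
D_Mars = 0.6405 × 3.97 km = 2.54 km

D ≈ 2.54 km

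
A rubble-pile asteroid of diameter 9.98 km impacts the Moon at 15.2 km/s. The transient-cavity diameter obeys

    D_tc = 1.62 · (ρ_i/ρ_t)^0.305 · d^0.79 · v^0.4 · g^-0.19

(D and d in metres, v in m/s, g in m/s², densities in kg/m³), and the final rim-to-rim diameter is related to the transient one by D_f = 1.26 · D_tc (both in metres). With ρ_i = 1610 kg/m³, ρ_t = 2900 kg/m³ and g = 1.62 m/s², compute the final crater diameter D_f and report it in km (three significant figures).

In SI: d = 9980 m, v = 15200 m/s.
(ρ_i/ρ_t)^0.305 = (1610/2900)^0.305 = 0.8357
d^0.79 = 9980^0.79 = 1443
v^0.4 = 15200^0.4 = 47.07
g^-0.19 = 1.62^-0.19 = 0.9124
D_tc = 1.62 × 0.8357 × 1443 × 47.07 × 0.9124 = 83900 m
D_f = 1.26 × 83900 = 1.057 × 10^5 m
     = 105.7 km

D_f ≈ 106 km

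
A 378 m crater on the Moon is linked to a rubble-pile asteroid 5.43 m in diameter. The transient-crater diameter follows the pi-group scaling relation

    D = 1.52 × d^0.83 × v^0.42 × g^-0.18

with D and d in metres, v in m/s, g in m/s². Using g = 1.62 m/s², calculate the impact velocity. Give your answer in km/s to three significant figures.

v ≈ 22.0 km/s

Rearranging for v: v = [D / (1.52 · 5.43^0.83 · 1.62^-0.18)]^(1/0.42).
5.43^0.83 = 4.073
1.62^-0.18 = 0.9168
Denominator = 1.52 × 4.073 × 0.9168 = 5.676
D / 5.676 = 378 / 5.676 = 66.60
v = 66.60^(1/0.42) = 66.60^2.381 = 21963 m/s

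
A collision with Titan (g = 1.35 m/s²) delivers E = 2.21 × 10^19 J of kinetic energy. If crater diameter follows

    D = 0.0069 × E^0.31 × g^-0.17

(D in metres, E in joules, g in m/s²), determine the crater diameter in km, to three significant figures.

D ≈ 6.51 km

E^0.31 = (2.21 × 10^19)^0.31 = 9.926 × 10^5
g^-0.17 = 1.35^-0.17 = 0.9503
D = 0.0069 × 9.926 × 10^5 × 0.9503 = 6509 m
   = 6.509 km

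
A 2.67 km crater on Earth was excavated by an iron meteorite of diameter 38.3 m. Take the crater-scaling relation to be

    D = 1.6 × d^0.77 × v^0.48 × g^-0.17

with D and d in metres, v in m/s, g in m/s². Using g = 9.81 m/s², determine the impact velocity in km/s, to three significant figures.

v ≈ 33.5 km/s

Rearranging for v: v = [D / (1.6 · 38.3^0.77 · 9.81^-0.17)]^(1/0.48).
D = 2670 m.
38.3^0.77 = 16.56
9.81^-0.17 = 0.6783
Denominator = 1.6 × 16.56 × 0.6783 = 17.97
D / 17.97 = 2670 / 17.97 = 148.6
v = 148.6^(1/0.48) = 148.6^2.0833 = 33494 m/s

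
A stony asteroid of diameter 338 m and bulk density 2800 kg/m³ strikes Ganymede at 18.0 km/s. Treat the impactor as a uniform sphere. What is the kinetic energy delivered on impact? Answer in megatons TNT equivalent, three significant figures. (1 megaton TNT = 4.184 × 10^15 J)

v = 18000 m/s.
Mass m = (π/6) ρ d³ = (π/6) × 2800 × (338)³ = 5.661 × 10^10 kg
E = ½ m v² = 0.5 × 5.661 × 10^10 × (18000)² = 9.171 × 10^18 J
   = 9.171 × 10^18 / 4.184×10^15 = 2192 Mt

E ≈ 2190 Mt TNT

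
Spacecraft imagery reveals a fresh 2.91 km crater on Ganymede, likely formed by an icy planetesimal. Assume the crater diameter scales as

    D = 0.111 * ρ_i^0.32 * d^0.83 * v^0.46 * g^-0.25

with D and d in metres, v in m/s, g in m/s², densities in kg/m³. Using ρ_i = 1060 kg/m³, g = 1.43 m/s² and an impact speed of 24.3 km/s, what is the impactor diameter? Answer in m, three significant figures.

d ≈ 59.3 m

Rearranging for d: d = [D / (0.111 · 1060^0.32 · 24300^0.46 · 1.43^-0.25)]^(1/0.83).
D = 2910 m.
1060^0.32 = 9.292
24300^0.46 = 104.1
1.43^-0.25 = 0.9145
Denominator = 0.111 × 9.292 × 104.1 × 0.9145 = 98.19
D / 98.19 = 2910 / 98.19 = 29.64
d = 29.64^(1/0.83) = 29.64^1.2048 = 59.34 m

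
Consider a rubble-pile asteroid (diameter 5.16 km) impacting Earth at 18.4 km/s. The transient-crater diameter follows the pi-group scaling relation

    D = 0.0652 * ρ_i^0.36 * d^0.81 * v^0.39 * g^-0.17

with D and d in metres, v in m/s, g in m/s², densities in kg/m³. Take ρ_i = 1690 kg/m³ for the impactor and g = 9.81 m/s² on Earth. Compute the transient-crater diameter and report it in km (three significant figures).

D ≈ 30.1 km

In SI units: d = 5160 m, v = 18400 m/s.
ρ_i^0.36 = 1690^0.36 = 14.52
d^0.81 = 5160^0.81 = 1017
v^0.39 = 18400^0.39 = 46.06
g^-0.17 = 9.81^-0.17 = 0.6783
D = 0.0652 × 14.52 × 1017 × 46.06 × 0.6783 = 30080 m
   = 30.08 km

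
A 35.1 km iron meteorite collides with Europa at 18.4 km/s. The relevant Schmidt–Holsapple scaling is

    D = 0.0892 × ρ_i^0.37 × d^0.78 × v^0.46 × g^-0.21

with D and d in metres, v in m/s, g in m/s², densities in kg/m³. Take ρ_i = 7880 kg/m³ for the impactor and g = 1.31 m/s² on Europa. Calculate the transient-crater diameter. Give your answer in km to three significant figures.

In SI units: d = 35100 m, v = 18400 m/s.
ρ_i^0.37 = 7880^0.37 = 27.65
d^0.78 = 35100^0.78 = 3510
v^0.46 = 18400^0.46 = 91.58
g^-0.21 = 1.31^-0.21 = 0.9449
D = 0.0892 × 27.65 × 3510 × 91.58 × 0.9449 = 7.491 × 10^5 m
   = 749.1 km

D ≈ 749 km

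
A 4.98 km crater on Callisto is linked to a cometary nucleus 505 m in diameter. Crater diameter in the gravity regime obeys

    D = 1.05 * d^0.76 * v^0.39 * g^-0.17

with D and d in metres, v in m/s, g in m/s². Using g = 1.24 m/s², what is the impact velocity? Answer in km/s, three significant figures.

v ≈ 15.8 km/s

Rearranging for v: v = [D / (1.05 · 505^0.76 · 1.24^-0.17)]^(1/0.39).
D = 4980 m.
505^0.76 = 113.4
1.24^-0.17 = 0.9641
Denominator = 1.05 × 113.4 × 0.9641 = 114.8
D / 114.8 = 4980 / 114.8 = 43.38
v = 43.38^(1/0.39) = 43.38^2.5641 = 15782 m/s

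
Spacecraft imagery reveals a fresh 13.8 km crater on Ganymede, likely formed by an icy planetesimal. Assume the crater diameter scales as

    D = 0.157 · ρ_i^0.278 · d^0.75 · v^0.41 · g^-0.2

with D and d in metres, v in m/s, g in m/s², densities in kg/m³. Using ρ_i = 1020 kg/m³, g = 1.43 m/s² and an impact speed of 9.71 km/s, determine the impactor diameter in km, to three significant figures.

d ≈ 2.18 km

Rearranging for d: d = [D / (0.157 · 1020^0.278 · 9710^0.41 · 1.43^-0.2)]^(1/0.75).
D = 13800 m.
1020^0.278 = 6.861
9710^0.41 = 43.13
1.43^-0.2 = 0.9310
Denominator = 0.157 × 6.861 × 43.13 × 0.9310 = 43.25
D / 43.25 = 13800 / 43.25 = 319.1
d = 319.1^(1/0.75) = 319.1^1.3333 = 2180 m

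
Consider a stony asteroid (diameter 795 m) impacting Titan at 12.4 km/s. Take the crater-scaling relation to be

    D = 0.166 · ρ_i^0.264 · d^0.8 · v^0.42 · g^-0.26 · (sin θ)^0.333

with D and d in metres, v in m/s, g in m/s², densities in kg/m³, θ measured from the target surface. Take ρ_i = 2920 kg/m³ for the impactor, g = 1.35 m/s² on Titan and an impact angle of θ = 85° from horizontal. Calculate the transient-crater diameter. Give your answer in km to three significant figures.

In SI units: v = 12400 m/s.
ρ_i^0.264 = 2920^0.264 = 8.220
d^0.8 = 795^0.8 = 209.1
v^0.42 = 12400^0.42 = 52.39
g^-0.26 = 1.35^-0.26 = 0.9249
(sin 85°)^0.333 = 0.9962^0.333 = 0.9987
D = 0.166 × 8.220 × 209.1 × 52.39 × 0.9249 × 0.9987 = 13807 m
   = 13.81 km

D ≈ 13.8 km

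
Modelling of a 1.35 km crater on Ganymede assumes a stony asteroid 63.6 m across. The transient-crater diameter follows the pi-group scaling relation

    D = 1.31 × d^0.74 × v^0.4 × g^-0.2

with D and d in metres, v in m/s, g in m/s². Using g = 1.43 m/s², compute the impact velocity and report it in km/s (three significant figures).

Rearranging for v: v = [D / (1.31 · 63.6^0.74 · 1.43^-0.2)]^(1/0.4).
D = 1350 m.
63.6^0.74 = 21.61
1.43^-0.2 = 0.9310
Denominator = 1.31 × 21.61 × 0.9310 = 26.36
D / 26.36 = 1350 / 26.36 = 51.21
v = 51.21^(1/0.4) = 51.21^2.5 = 18767 m/s

v ≈ 18.8 km/s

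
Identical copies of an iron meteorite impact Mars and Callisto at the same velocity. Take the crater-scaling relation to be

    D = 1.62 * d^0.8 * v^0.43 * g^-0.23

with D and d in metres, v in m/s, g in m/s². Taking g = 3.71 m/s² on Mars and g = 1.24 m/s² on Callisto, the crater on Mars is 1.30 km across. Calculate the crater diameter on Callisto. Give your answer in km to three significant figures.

All impactor-dependent factors cancel in the ratio, leaving D_Callisto/D_Mars = (g_Callisto/g_Mars)^-0.23.
(1.24/3.71)^-0.23 = 0.3342^-0.23 = 1.287
D_Callisto = 1.287 × 1.30 km = 1.67 km

D ≈ 1.67 km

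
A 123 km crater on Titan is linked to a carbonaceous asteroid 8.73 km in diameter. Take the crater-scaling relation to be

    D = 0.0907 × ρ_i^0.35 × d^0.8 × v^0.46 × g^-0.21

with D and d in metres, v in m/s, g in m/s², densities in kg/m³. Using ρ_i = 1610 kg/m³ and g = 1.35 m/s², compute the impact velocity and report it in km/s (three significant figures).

Rearranging for v: v = [D / (0.0907 · 1610^0.35 · 8730^0.8 · 1.35^-0.21)]^(1/0.46).
D = 123000 m.
1610^0.35 = 13.26
8730^0.8 = 1422
1.35^-0.21 = 0.9389
Denominator = 0.0907 × 13.26 × 1422 × 0.9389 = 1606
D / 1606 = 123000 / 1606 = 76.59
v = 76.59^(1/0.46) = 76.59^2.1739 = 12474 m/s

v ≈ 12.5 km/s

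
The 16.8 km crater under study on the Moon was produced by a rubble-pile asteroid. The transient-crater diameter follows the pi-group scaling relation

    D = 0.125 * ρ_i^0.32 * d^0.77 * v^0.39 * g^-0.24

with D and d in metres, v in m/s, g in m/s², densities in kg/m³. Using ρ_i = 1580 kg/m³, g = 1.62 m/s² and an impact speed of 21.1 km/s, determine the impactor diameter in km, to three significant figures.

d ≈ 1.61 km

Rearranging for d: d = [D / (0.125 · 1580^0.32 · 21100^0.39 · 1.62^-0.24)]^(1/0.77).
D = 16800 m.
1580^0.32 = 10.56
21100^0.39 = 48.58
1.62^-0.24 = 0.8907
Denominator = 0.125 × 10.56 × 48.58 × 0.8907 = 57.12
D / 57.12 = 16800 / 57.12 = 294.1
d = 294.1^(1/0.77) = 294.1^1.2987 = 1606 m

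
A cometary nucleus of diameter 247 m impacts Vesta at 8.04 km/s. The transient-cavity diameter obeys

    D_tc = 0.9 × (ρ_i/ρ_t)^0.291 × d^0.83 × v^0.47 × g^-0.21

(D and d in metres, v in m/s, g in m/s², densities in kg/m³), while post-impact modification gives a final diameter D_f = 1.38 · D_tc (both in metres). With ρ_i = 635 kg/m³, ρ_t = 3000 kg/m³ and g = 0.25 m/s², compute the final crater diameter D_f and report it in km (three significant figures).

D_f ≈ 7.01 km

v = 8040 m/s.
(ρ_i/ρ_t)^0.291 = (635/3000)^0.291 = 0.6365
d^0.83 = 247^0.83 = 96.81
v^0.47 = 8040^0.47 = 68.47
g^-0.21 = 0.25^-0.21 = 1.338
D_tc = 0.9 × 0.6365 × 96.81 × 68.47 × 1.338 = 5081 m
D_f = 1.38 × 5081 = 7012 m
     = 7.012 km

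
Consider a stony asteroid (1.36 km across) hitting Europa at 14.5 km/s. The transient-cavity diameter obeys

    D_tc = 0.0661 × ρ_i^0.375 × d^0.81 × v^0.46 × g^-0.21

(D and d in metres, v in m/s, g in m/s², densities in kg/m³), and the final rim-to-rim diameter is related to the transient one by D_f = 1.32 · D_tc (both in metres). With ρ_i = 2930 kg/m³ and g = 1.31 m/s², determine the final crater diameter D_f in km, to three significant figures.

D_f ≈ 46.6 km

In SI: d = 1360 m, v = 14500 m/s.
ρ_i^0.375 = 2930^0.375 = 19.96
d^0.81 = 1360^0.81 = 345.3
v^0.46 = 14500^0.46 = 82.08
g^-0.21 = 1.31^-0.21 = 0.9449
D_tc = 0.0661 × 19.96 × 345.3 × 82.08 × 0.9449 = 35330 m
D_f = 1.32 × 35330 = 46636 m
     = 46.64 km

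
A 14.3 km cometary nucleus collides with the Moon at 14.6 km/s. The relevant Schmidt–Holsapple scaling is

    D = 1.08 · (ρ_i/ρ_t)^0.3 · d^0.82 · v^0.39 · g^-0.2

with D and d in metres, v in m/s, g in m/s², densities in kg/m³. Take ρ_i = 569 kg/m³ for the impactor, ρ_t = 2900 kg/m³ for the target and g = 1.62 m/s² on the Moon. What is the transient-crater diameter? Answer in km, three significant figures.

D ≈ 64.7 km

In SI units: d = 14300 m, v = 14600 m/s.
(ρ_i/ρ_t)^0.3 = (569/2900)^0.3 = 0.6135
d^0.82 = 14300^0.82 = 2555
v^0.39 = 14600^0.39 = 42.08
g^-0.2 = 1.62^-0.2 = 0.9080
D = 1.08 × 0.6135 × 2555 × 42.08 × 0.9080 = 64683 m
   = 64.68 km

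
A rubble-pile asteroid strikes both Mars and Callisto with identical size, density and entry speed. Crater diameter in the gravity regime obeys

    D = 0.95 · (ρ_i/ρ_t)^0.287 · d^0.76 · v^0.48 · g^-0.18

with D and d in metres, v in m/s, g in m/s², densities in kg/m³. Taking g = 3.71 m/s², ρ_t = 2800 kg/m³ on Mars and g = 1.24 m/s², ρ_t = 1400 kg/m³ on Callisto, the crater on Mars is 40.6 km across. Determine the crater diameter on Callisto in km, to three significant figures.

The impactor-only factors (d, v, ρ_i) cancel in the ratio, leaving D_Callisto/D_Mars = (g_Callisto/g_Mars)^-0.18 · (ρ_t,Mars/ρ_t,Callisto)^0.287.
(1.24/3.71)^-0.18 = 0.3342^-0.18 = 1.218
(2800/1400)^0.287 = 2.000^0.287 = 1.220
Ratio = 1.218 × 1.220 = 1.486
D_Callisto = 1.486 × 40.6 km = 60.3 km

D ≈ 60.3 km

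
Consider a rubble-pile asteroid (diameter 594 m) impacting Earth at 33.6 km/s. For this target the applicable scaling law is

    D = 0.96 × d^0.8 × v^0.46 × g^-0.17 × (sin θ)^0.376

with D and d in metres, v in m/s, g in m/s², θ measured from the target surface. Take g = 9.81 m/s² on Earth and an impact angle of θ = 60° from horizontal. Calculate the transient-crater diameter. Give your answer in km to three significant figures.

In SI units: v = 33600 m/s.
d^0.8 = 594^0.8 = 165.6
v^0.46 = 33600^0.46 = 120.8
g^-0.17 = 9.81^-0.17 = 0.6783
(sin 60°)^0.376 = 0.8660^0.376 = 0.9473
D = 0.96 × 165.6 × 120.8 × 0.6783 × 0.9473 = 12340 m
   = 12.34 km

D ≈ 12.3 km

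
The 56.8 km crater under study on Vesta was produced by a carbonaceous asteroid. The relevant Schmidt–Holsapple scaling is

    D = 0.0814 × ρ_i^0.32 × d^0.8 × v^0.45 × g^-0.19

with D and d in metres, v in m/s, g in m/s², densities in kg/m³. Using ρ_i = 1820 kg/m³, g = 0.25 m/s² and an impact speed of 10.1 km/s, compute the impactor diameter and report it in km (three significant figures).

Rearranging for d: d = [D / (0.0814 · 1820^0.32 · 10100^0.45 · 0.25^-0.19)]^(1/0.8).
D = 56800 m.
1820^0.32 = 11.05
10100^0.45 = 63.38
0.25^-0.19 = 1.301
Denominator = 0.0814 × 11.05 × 63.38 × 1.301 = 74.17
D / 74.17 = 56800 / 74.17 = 765.8
d = 765.8^(1/0.8) = 765.8^1.25 = 4029 m

d ≈ 4.03 km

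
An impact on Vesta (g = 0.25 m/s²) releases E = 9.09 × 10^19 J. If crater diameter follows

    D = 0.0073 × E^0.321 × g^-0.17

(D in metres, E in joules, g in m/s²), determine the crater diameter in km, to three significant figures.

E^0.321 = (9.09 × 10^19)^0.321 = 2.551 × 10^6
g^-0.17 = 0.25^-0.17 = 1.266
D = 0.0073 × 2.551 × 10^6 × 1.266 = 23576 m
   = 23.58 km

D ≈ 23.6 km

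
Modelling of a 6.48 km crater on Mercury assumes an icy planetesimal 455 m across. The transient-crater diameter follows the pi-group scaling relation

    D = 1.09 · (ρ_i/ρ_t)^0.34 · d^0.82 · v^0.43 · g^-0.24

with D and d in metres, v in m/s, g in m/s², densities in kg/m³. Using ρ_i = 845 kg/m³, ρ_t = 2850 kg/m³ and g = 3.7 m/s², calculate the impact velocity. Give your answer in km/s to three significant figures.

v ≈ 27.7 km/s

Rearranging for v: v = [D / (1.09 · (845/2850)^0.34 · 455^0.82 · 3.7^-0.24)]^(1/0.43).
D = 6480 m.
(845/2850)^0.34 = 0.6614
455^0.82 = 151.2
3.7^-0.24 = 0.7305
Denominator = 1.09 × 0.6614 × 151.2 × 0.7305 = 79.63
D / 79.63 = 6480 / 79.63 = 81.38
v = 81.38^(1/0.43) = 81.38^2.3256 = 27740 m/s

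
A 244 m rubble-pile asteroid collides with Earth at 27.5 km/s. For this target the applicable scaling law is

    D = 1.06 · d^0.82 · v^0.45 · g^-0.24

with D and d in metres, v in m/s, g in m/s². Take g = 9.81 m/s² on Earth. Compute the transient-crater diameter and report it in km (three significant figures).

D ≈ 5.53 km

In SI units: v = 27500 m/s.
d^0.82 = 244^0.82 = 90.71
v^0.45 = 27500^0.45 = 99.47
g^-0.24 = 9.81^-0.24 = 0.5781
D = 1.06 × 90.71 × 99.47 × 0.5781 = 5529 m
   = 5.529 km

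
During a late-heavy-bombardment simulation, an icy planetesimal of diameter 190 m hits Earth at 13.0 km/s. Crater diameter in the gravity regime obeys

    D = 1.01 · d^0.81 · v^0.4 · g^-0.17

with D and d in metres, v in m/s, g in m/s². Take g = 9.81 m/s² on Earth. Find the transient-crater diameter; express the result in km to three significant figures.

In SI units: v = 13000 m/s.
d^0.81 = 190^0.81 = 70.11
v^0.4 = 13000^0.4 = 44.22
g^-0.17 = 9.81^-0.17 = 0.6783
D = 1.01 × 70.11 × 44.22 × 0.6783 = 2124 m
   = 2.124 km

D ≈ 2.12 km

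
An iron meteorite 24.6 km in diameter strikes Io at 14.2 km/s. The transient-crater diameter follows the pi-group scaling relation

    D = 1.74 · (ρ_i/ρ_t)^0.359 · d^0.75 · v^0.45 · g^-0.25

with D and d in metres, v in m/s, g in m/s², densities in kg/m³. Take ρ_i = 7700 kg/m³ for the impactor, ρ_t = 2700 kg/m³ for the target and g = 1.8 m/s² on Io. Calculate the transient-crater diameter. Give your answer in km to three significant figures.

In SI units: d = 24600 m, v = 14200 m/s.
(ρ_i/ρ_t)^0.359 = (7700/2700)^0.359 = 1.457
d^0.75 = 24600^0.75 = 1964
v^0.45 = 14200^0.45 = 73.88
g^-0.25 = 1.8^-0.25 = 0.8633
D = 1.74 × 1.457 × 1964 × 73.88 × 0.8633 = 3.176 × 10^5 m
   = 317.6 km

D ≈ 318 km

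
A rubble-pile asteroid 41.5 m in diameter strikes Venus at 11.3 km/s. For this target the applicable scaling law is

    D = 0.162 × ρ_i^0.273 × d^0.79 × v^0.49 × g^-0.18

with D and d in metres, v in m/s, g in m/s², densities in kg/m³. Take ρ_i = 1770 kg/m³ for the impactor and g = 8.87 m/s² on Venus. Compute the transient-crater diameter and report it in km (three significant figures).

In SI units: v = 11300 m/s.
ρ_i^0.273 = 1770^0.273 = 7.704
d^0.79 = 41.5^0.79 = 18.98
v^0.49 = 11300^0.49 = 96.83
g^-0.18 = 8.87^-0.18 = 0.6751
D = 0.162 × 7.704 × 18.98 × 96.83 × 0.6751 = 1548 m
   = 1.548 km

D ≈ 1.55 km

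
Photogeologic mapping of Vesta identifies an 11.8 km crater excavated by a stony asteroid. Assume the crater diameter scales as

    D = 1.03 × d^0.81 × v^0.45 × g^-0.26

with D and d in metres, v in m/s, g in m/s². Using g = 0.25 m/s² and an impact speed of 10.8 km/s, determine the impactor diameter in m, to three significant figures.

d ≈ 378 m

Rearranging for d: d = [D / (1.03 · 10800^0.45 · 0.25^-0.26)]^(1/0.81).
D = 11800 m.
10800^0.45 = 65.32
0.25^-0.26 = 1.434
Denominator = 1.03 × 65.32 × 1.434 = 96.48
D / 96.48 = 11800 / 96.48 = 122.3
d = 122.3^(1/0.81) = 122.3^1.2346 = 377.7 m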